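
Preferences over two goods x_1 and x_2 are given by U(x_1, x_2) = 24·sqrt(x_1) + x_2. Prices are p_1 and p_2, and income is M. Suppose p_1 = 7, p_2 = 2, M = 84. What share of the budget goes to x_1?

MU_x_1 = 12/√x_1, MU_x_2 = 1. Tangency: 12/√x_1 = p_1/p_2.
Thus x_1* = (12·p_2/p_1)² — independent of M — with the rest of income spent on x_2.
Plugging in: x_1* = (12·2/7)² = 11.7551, x_2* = 0.8571.
Expenditure on x_1: 7·11.7551 = 82.2857; share = 0.9796.

share on x_1 = 0.9796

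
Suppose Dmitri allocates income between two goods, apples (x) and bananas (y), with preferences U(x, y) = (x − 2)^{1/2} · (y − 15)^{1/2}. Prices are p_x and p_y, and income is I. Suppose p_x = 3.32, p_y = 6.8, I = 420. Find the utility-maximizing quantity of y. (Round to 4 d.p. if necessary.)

MRS = (y−15)/(x−2). Tangency with p_x/p_y gives y−15 = (p_x/p_y)·(x−2).
After buying the subsistence bundle (2, 15), a share 0.5 of the remaining income goes to x: x* = 2 + 0.5·(I − 2p_x − 15p_y)/p_x.
Discretionary income = 420 − 2·3.32 − 15·6.8 = 311.36; y* = 15 + 0.5·311.36/6.8 = 37.8941.

y* = 37.8941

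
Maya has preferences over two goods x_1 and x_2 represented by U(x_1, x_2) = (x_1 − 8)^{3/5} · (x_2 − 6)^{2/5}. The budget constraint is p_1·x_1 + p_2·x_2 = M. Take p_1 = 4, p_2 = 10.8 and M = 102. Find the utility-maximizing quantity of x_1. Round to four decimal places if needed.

x_1* = 8.78

Let x_1' = x_1−8, x_2' = x_2−6. MRS = (3/2)·x_2'/x_1' = p_1/p_2.
Substituting into the budget: x_1* = 8 + 0.6·(M − 8·p_1 − 6·p_2)/p_1, and x_2* = 6 + 0.4·(…)/p_2.
Discretionary income = 102 − 8·4 − 6·10.8 = 5.2; x_1* = 8 + 0.6·5.2/4 = 8.78.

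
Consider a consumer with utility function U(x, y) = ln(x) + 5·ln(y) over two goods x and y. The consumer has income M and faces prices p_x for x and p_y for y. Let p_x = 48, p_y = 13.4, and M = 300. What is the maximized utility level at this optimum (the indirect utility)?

Tangency: MRS = (1/5)·y/x = p_x/p_y.
Rearranging, p_y·y = 5·p_x·x. Substituting into the budget gives p_x·x·(1 + 5) = M.
Demand: x*(p_x,p_y,M) = 1/6·M/p_x and y* = 5/6·M/p_y.
At p_x=48, p_y=13.4, M=300: x* = 1/6·300/48 = 1.0417, y* = 18.6567.
Utility at the optimum: U(1.0417, 18.6567) = 14.6719.

V = 14.6719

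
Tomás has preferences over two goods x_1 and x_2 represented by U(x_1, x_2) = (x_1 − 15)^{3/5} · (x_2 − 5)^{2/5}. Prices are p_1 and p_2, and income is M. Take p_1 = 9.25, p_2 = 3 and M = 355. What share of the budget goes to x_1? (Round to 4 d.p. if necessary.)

share on x_1 = 0.731

This is Cobb-Douglas in (x_1−15, x_2−5): tangency gives 0.6·p_2·(x_2−5) = 0.4·p_1·(x_1−15).
Substituting into the budget: x_1* = 15 + 0.6·(M − 15·p_1 − 5·p_2)/p_1, and x_2* = 5 + 0.4·(…)/p_2.
Discretionary income = 355 − 15·9.25 − 5·3 = 201.25; x_1* = 15 + 0.6·201.25/9.25 = 28.0541; x_2* = 5 + 0.4·201.25/3 = 31.8333.
Expenditure on x_1: 9.25·28.0541 = 259.5; share = 0.731.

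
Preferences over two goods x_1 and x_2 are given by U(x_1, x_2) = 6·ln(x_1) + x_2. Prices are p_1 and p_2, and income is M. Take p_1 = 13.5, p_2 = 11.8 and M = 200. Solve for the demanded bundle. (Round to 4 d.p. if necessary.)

Set MRS = p_1/p_2: (6/x_1)/1 = p_1/p_2.
So x_1*(p_1,p_2) = 6·p_2/p_1, independent of income; and x_2* = (M − 6·p_2)/p_2.
At the given prices: x_1* = 6·11.8/13.5 = 5.2444, and x_2* = 10.9492.

x_1* = 5.2444, x_2* = 10.9492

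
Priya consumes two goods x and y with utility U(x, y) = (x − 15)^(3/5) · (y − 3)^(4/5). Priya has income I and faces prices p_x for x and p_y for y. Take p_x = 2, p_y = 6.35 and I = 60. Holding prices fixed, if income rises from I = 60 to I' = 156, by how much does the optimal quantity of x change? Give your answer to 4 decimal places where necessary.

Let x' = x−15, y' = y−3. MRS = (3/4)·y'/x' = p_x/p_y.
Substituting into the budget: x* = 15 + 3/7·(I − 15·p_x − 3·p_y)/p_x, and y* = 3 + 4/7·(…)/p_y.
Discretionary income = 60 − 15·2 − 3·6.35 = 10.95; x* = 15 + 3/7·10.95/2 = 17.3464.
At I' = 156: x* = 37.9179. Change: 37.9179 − 17.3464 = 20.5714.

Δx* = 20.5714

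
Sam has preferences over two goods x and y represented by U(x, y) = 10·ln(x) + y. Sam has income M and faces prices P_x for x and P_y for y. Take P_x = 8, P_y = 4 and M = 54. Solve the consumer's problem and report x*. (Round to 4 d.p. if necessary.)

x* = 5

MU_x = 10/x, MU_y = 1. Tangency: 10/x = P_x/P_y.
So x*(P_x,P_y) = 10·P_y/P_x, independent of income; and y* = (M − 10·P_y)/P_y.
At the given prices: x* = 10·4/8 = 5.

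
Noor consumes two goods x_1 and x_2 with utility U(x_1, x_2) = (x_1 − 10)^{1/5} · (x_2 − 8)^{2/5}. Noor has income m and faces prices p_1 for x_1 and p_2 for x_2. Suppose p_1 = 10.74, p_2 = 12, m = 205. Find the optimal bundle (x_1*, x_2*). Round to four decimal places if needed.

x_1* = 10.0497, x_2* = 8.0889

This is Cobb-Douglas in (x_1−10, x_2−8): tangency gives 0.2·p_2·(x_2−8) = 0.4·p_1·(x_1−10).
Substituting into the budget: x_1* = 10 + 1/3·(m − 10·p_1 − 8·p_2)/p_1, and x_2* = 8 + 2/3·(…)/p_2.
Discretionary income = 205 − 10·10.74 − 8·12 = 1.6; x_1* = 10 + 1/3·1.6/10.74 = 10.0497; x_2* = 8 + 2/3·1.6/12 = 8.0889.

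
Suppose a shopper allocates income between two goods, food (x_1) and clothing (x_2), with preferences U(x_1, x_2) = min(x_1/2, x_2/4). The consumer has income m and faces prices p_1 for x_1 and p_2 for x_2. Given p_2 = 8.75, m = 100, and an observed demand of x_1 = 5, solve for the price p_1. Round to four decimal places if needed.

p_1 = 2.5

With perfect complements, no substitution: consume in ratio x_1:x_2 = 2:4.
Budget: p_1·x_1 + p_2·2·x_1 = m, so (2·p_1 + 4·p_2)·x_1 = 2·m.
Demand: x_1*(p_1,p_2,m) = 2·m/(2·p_1 + 4·p_2), x_2* = 4·m/(2·p_1 + 4·p_2).
Set x_1* = 5 in the demand function and solve for p_1: p_1 = 2.5.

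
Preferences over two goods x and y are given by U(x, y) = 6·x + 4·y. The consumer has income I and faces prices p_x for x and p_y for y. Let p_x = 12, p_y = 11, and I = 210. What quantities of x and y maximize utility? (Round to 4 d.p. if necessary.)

x* = 17.5, y* = 0

Linear utility — the consumer picks whichever good has higher MU/price: 6/12 = 0.5 vs 4/11 = 0.3636.
x gives more utility per dollar, so spend all income on x: x* = I/p_x, y* = 0.
Numerically: x* = 17.5, y* = 0.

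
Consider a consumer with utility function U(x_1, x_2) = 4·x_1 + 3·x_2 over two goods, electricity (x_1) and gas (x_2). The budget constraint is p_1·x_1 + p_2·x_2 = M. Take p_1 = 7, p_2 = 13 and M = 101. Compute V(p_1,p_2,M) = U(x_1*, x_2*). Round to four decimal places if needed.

V = 57.7143

Linear utility — the consumer picks whichever good has higher MU/price: 4/7 = 0.5714 vs 3/13 = 0.2308.
x_1 gives more utility per dollar, so spend all income on x_1: x_1* = M/p_1, x_2* = 0.
Numerically: x_1* = 14.4286, x_2* = 0.
Utility at the optimum: U(14.4286, 0) = 57.7143.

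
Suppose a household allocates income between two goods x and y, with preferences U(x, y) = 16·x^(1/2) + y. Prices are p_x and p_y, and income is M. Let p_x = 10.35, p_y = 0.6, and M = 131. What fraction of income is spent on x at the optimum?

Set MRS = p_x/p_y: 8·x^(−1/2) = p_x/p_y.
Thus x* = (8·p_y/p_x)² — independent of M — with the rest of income spent on y.
Plugging in: x* = (8·0.6/10.35)² = 0.2151, y* = 214.6232.
Expenditure on x: 10.35·0.2151 = 2.2261; share = 0.017.

share on x = 0.017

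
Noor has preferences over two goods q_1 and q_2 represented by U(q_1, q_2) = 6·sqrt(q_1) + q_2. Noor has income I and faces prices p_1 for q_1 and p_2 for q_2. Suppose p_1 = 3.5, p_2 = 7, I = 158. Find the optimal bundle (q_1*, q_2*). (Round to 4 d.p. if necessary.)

q_1* = 36, q_2* = 4.5714

MU_q_1 = 3/√q_1, MU_q_2 = 1. Tangency: 3/√q_1 = p_1/p_2.
Thus q_1* = (3·p_2/p_1)² — independent of I — with the rest of income spent on q_2.
Plugging in: q_1* = (3·7/3.5)² = 36, q_2* = 4.5714.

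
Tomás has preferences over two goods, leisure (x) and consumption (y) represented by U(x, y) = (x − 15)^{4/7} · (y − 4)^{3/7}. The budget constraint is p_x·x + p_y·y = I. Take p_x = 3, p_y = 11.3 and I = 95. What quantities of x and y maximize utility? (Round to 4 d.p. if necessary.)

x* = 15.9143, y* = 4.182

Substituting into the budget: x* = 15 + 4/7·(I − 15·p_x − 4·p_y)/p_x, and y* = 4 + 3/7·(…)/p_y.
Discretionary income = 95 − 15·3 − 4·11.3 = 4.8; x* = 15 + 4/7·4.8/3 = 15.9143; y* = 4 + 3/7·4.8/11.3 = 4.182.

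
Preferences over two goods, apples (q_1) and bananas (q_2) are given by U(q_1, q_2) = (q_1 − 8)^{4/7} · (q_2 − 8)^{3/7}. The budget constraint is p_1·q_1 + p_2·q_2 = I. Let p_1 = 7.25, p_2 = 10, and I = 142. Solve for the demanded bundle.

Let q_1' = q_1−8, q_2' = q_2−8. MRS = (4/3)·q_2'/q_1' = p_1/p_2.
Substituting into the budget: q_1* = 8 + 4/7·(I − 8·p_1 − 8·p_2)/p_1, and q_2* = 8 + 3/7·(…)/p_2.
Discretionary income = 142 − 8·7.25 − 8·10 = 4; q_1* = 8 + 4/7·4/7.25 = 8.3153; q_2* = 8 + 3/7·4/10 = 8.1714.

q_1* = 8.3153, q_2* = 8.1714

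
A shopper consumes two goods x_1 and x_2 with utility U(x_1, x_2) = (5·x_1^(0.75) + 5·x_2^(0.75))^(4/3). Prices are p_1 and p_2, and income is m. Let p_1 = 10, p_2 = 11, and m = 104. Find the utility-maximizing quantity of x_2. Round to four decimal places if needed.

MRS = MU_x_1/MU_x_2 = (x_2/x_1)^(0.25). Set equal to p_1/p_2.
Solve for the ratio: x_2/x_1 = [p_1/p_2]^(4).
With the ratio pinned down, the budget gives x_1* = m/(p_1 + p_2·(x_2/x_1)) and x_2* = (x_2/x_1)·x_1*.
Numerically x_2/x_1 = 0.683013, so x_1* = 104/(10 + 11·0.683013) = 5.9384 and x_2* = 0.683013·5.9384 = 4.056.

x_2* = 4.056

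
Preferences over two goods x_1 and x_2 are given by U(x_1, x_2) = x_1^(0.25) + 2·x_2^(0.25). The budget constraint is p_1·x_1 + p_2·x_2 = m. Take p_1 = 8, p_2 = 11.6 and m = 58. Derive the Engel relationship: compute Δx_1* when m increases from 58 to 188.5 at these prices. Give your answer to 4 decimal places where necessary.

MRS = MU_x_1/MU_x_2 = (1/2)·(x_2/x_1)^(0.75). Set equal to p_1/p_2.
Solve for the ratio: x_2/x_1 = [2·p_1/p_2]^(4/3).
Substitute x_2 = (x_2/x_1)·x_1 into the budget: x_1* = m/(p_1 + p_2·(x_2/x_1)).
Numerically x_2/x_1 = 1.53538, so x_1* = 58/(8 + 11.6·1.53538) = 2.2472.
At m' = 188.5: x_1* = 7.3033. Change: 7.3033 − 2.2472 = 5.0561.

Δx_1* = 5.0561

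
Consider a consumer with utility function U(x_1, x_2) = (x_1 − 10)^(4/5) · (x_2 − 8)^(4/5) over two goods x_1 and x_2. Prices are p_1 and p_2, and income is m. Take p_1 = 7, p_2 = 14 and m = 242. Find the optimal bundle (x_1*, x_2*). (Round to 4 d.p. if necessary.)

Let x_1' = x_1−10, x_2' = x_2−8. MRS = x_2'/x_1' = p_1/p_2.
Substituting into the budget: x_1* = 10 + 0.5·(m − 10·p_1 − 8·p_2)/p_1, and x_2* = 8 + 0.5·(…)/p_2.
Discretionary income = 242 − 10·7 − 8·14 = 60; x_1* = 10 + 0.5·60/7 = 14.2857; x_2* = 8 + 0.5·60/14 = 10.1429.

x_1* = 14.2857, x_2* = 10.1429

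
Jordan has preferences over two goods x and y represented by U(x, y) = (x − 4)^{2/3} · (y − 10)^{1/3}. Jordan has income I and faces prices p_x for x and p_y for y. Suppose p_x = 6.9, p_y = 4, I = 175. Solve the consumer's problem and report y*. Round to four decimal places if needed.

MRS = 2·(y−10)/(x−4). Tangency with p_x/p_y gives y−10 = (1/2)·(p_x/p_y)·(x−4).
After buying the subsistence bundle (4, 10), a share 2/3 of the remaining income goes to x: x* = 4 + 2/3·(I − 4p_x − 10p_y)/p_x.
Discretionary income = 175 − 4·6.9 − 10·4 = 107.4; y* = 10 + 1/3·107.4/4 = 18.95.

y* = 18.95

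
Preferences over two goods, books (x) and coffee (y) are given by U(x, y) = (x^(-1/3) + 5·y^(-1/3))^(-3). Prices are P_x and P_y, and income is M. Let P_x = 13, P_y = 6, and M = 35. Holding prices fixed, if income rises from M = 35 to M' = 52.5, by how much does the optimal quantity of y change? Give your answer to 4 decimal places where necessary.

Δy* = 2.1401

With the ratio pinned down, the budget gives x* = M/(P_x + P_y·(y/x)) and y* = (y/x)·x*.
Numerically y/x = 5.971337, so x* = 35/(13 + 6·5.971337) = 0.7168 and y* = 5.971337·0.7168 = 4.2803.
At M' = 52.5: y* = 6.4204. Change: 6.4204 − 4.2803 = 2.1401.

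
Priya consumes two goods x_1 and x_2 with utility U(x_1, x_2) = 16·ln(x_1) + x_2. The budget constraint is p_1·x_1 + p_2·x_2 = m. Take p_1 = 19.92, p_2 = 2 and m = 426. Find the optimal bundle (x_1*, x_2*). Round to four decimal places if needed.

So x_1*(p_1,p_2) = 16·p_2/p_1, independent of income; and x_2* = (m − 16·p_2)/p_2.
At the given prices: x_1* = 16·2/19.92 = 1.6064, and x_2* = 197.

x_1* = 1.6064, x_2* = 197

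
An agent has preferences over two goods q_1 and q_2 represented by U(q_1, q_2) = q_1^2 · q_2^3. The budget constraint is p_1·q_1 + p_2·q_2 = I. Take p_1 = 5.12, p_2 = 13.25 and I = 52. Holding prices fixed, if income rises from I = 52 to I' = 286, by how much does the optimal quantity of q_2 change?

The MRS is (2/3)·q_2/q_1. Set MRS = p_1/p_2.
So 2·p_2·q_2 = 3·p_1·q_1; combined with the budget, a share 0.4 of income goes to q_1.
Demand: q_1*(p_1,p_2,I) = 0.4·I/p_1 and q_2* = 0.6·I/p_2.
At p_1=5.12, p_2=13.25, I=52: q_2* = 0.6·52/13.25 = 2.3547.
At I' = 286: q_2* = 12.9509. Change: 12.9509 − 2.3547 = 10.5962.

Δq_2* = 10.5962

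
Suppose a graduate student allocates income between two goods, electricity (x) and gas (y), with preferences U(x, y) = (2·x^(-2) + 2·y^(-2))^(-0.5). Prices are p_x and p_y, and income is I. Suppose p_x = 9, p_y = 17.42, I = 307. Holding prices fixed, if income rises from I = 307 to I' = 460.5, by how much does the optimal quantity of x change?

Δx* = 6.6803

Numerically y/x = 0.802413, so x* = 307/(9 + 17.42·0.802413) = 13.3606.
At I' = 460.5: x* = 20.0409. Change: 20.0409 − 13.3606 = 6.6803.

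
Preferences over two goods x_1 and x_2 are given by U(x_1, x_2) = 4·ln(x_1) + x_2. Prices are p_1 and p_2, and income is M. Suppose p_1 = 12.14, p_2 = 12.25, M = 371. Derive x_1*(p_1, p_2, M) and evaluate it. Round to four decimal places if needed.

x_1* = 4.0362

MU_x_1 = 4/x_1, MU_x_2 = 1. Tangency: 4/x_1 = p_1/p_2.
So x_1*(p_1,p_2) = 4·p_2/p_1, independent of income; and x_2* = (M − 4·p_2)/p_2.
At the given prices: x_1* = 4·12.25/12.14 = 4.0362.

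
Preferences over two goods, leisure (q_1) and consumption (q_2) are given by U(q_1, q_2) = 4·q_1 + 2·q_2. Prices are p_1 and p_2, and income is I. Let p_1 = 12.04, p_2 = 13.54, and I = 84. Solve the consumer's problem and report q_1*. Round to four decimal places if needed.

Linear utility — the consumer picks whichever good has higher MU/price: 4/12.04 = 0.3322 vs 2/13.54 = 0.1477.
q_1 gives more utility per dollar, so spend all income on q_1: q_1* = I/p_1, q_2* = 0.
Numerically: q_1* = 6.9767, q_2* = 0.

q_1* = 6.9767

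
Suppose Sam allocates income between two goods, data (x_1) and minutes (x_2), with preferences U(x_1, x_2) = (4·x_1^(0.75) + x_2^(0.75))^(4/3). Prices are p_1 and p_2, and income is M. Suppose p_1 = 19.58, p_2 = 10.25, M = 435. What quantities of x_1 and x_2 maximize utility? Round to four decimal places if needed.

x_1* = 21.6277, x_2* = 1.1249

Substitute x_2 = (x_2/x_1)·x_1 into the budget: x_1* = M/(p_1 + p_2·(x_2/x_1)).
Numerically x_2/x_1 = 0.052013, so x_1* = 435/(19.58 + 10.25·0.052013) = 21.6277 and x_2* = 0.052013·21.6277 = 1.1249.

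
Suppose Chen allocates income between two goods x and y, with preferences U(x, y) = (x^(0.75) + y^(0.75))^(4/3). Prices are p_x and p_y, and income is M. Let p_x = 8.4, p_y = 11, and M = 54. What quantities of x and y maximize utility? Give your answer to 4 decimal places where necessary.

x* = 4.4479, y* = 1.5125

Numerically y/x = 0.340053, so x* = 54/(8.4 + 11·0.340053) = 4.4479 and y* = 0.340053·4.4479 = 1.5125.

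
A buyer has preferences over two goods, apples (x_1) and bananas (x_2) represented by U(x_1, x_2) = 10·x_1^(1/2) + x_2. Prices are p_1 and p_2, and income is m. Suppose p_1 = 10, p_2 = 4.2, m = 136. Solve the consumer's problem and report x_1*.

Set MRS = p_1/p_2: 5·x_1^(−1/2) = p_1/p_2.
Solve: √x_1 = 5·p_2/p_1, so x_1*(p_1,p_2) = (5·p_2/p_1)², and x_2* = (m − p_1·x_1*)/p_2.
Plugging in: x_1* = (5·4.2/10)² = 4.41.

x_1* = 4.41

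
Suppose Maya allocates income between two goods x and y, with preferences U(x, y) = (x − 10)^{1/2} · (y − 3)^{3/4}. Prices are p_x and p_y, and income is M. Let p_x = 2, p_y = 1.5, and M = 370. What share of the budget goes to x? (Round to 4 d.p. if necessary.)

This is Cobb-Douglas in (x−10, y−3): tangency gives 0.5·p_y·(y−3) = 0.75·p_x·(x−10).
After buying the subsistence bundle (10, 3), a share 0.4 of the remaining income goes to x: x* = 10 + 0.4·(M − 10p_x − 3p_y)/p_x.
Discretionary income = 370 − 10·2 − 3·1.5 = 345.5; x* = 10 + 0.4·345.5/2 = 79.1; y* = 3 + 0.6·345.5/1.5 = 141.2.
Expenditure on x: 2·79.1 = 158.2; share = 0.4276.

share on x = 0.4276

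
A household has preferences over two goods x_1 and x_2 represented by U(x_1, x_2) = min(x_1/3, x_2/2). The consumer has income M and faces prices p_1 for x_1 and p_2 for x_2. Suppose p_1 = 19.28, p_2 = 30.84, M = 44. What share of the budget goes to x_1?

Leontief preferences: the optimum is at the kink where x_1/3 = x_2/2, i.e. x_2 = (2/3)·x_1.
Budget: p_1·x_1 + p_2·(2/3)·x_1 = M, so (3·p_1 + 2·p_2)·x_1 = 3·M.
Demand: x_1*(p_1,p_2,M) = 3·M/(3·p_1 + 2·p_2), x_2* = 2·M/(3·p_1 + 2·p_2).
Here 3·19.28 + 2·30.84 = 119.52, giving x_1* = 1.1044 and x_2* = 0.7363.
Expenditure on x_1: 19.28·1.1044 = 21.2932; share = 0.4839.

share on x_1 = 0.4839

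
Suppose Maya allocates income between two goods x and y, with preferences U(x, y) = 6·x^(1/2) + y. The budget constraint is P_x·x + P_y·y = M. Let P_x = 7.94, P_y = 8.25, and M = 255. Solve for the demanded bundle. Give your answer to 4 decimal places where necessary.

x* = 9.7165, y* = 21.5577

MU_x = 3/√x, MU_y = 1. Tangency: 3/√x = P_x/P_y.
Thus x* = (3·P_y/P_x)² — independent of M — with the rest of income spent on y.
Plugging in: x* = (3·8.25/7.94)² = 9.7165, y* = 21.5577.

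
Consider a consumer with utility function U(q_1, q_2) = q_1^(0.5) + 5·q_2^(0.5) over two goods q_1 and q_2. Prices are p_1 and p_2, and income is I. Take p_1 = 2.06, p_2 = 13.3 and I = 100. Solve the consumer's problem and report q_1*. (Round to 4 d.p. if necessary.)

q_1* = 9.9634

From the CES first-order condition, (1/5)·(q_2/q_1)^(0.5) = p_1/p_2.
Solve for the ratio: q_2/q_1 = [5·p_1/p_2]^(2).
With the ratio pinned down, the budget gives q_1* = I/(p_1 + p_2·(q_2/q_1)) and q_2* = (q_2/q_1)·q_1*.
Numerically q_2/q_1 = 0.599751, so q_1* = 100/(2.06 + 13.3·0.599751) = 9.9634.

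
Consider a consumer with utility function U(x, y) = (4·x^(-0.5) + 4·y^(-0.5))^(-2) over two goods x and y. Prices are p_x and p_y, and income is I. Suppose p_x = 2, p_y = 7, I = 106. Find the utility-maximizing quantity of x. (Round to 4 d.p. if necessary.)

x* = 21.046

MU_x ∝ 4·x^(-1.5), MU_y ∝ 4·y^(-1.5), so MRS = (y/x)^(1.5) = p_x/p_y.
Solve for the ratio: y/x = [p_x/p_y]^(2/3).
With the ratio pinned down, the budget gives x* = I/(p_x + p_y·(y/x)) and y* = (y/x)·x*.
Numerically y/x = 0.433798, so x* = 106/(2 + 7·0.433798) = 21.046.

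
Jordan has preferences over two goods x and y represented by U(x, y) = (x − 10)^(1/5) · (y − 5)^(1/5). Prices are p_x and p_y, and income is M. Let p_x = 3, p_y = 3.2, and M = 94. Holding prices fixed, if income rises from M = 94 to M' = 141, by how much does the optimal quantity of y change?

This is Cobb-Douglas in (x−10, y−5): tangency gives 0.2·p_y·(y−5) = 0.2·p_x·(x−10).
After buying the subsistence bundle (10, 5), a share 0.5 of the remaining income goes to x: x* = 10 + 0.5·(M − 10p_x − 5p_y)/p_x.
Discretionary income = 94 − 10·3 − 5·3.2 = 48; y* = 5 + 0.5·48/3.2 = 12.5.
At M' = 141: y* = 19.8438. Change: 19.8438 − 12.5 = 7.3438.

Δy* = 7.3438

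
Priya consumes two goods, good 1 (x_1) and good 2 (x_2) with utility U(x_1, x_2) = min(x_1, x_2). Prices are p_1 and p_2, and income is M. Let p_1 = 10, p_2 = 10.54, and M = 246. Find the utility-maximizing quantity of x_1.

x_1* = 11.9766

With perfect complements, no substitution: consume in ratio x_1:x_2 = 1:1.
Budget: p_1·x_1 + p_2·x_1 = M, so (p_1 + p_2)·x_1 = M.
Demand: x_1*(p_1,p_2,M) = M/(p_1 + p_2), x_2* = M/(p_1 + p_2).
Here 10 + 10.54 = 20.54, giving x_1* = 11.9766.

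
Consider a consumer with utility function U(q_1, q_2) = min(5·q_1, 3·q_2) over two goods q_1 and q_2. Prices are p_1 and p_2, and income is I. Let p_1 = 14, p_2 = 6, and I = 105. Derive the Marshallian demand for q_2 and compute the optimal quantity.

Demand: q_1*(p_1,p_2,I) = 3·I/(3·p_1 + 5·p_2), q_2* = 5·I/(3·p_1 + 5·p_2).
Here 3·14 + 5·6 = 72, giving q_2* = 7.2917.

q_2* = 7.2917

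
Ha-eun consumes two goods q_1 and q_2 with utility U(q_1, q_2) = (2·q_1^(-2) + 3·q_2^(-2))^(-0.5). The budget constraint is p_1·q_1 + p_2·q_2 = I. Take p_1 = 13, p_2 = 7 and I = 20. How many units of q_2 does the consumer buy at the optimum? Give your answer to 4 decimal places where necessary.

q_2* = 1.2316

MU_q_1 ∝ 2·q_1^(-3), MU_q_2 ∝ 3·q_2^(-3), so MRS = (2/3)·(q_2/q_1)^(3) = p_1/p_2.
Solve for the ratio: q_2/q_1 = [(3/2)·p_1/p_2]^(1/3).
Substitute q_2 = (q_2/q_1)·q_1 into the budget: q_1* = I/(p_1 + p_2·(q_2/q_1)).
Numerically q_2/q_1 = 1.407059, so q_1* = 20/(13 + 7·1.407059) = 0.8753 and q_2* = 1.407059·0.8753 = 1.2316.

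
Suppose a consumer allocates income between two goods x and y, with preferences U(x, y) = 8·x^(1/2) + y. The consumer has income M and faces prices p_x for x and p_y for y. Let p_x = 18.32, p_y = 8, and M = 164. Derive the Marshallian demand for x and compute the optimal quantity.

x* = 3.051

Set MRS = p_x/p_y: 4·x^(−1/2) = p_x/p_y.
Thus x* = (4·p_y/p_x)² — independent of M — with the rest of income spent on y.
Plugging in: x* = (4·8/18.32)² = 3.051.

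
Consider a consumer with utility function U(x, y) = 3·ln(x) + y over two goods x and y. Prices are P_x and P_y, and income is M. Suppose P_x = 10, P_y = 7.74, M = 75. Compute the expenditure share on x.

So x*(P_x,P_y) = 3·P_y/P_x, independent of income; and y* = (M − 3·P_y)/P_y.
At the given prices: x* = 3·7.74/10 = 2.322, and y* = 6.6899.
Expenditure on x: 10·2.322 = 23.22; share = 0.3096.

share on x = 0.3096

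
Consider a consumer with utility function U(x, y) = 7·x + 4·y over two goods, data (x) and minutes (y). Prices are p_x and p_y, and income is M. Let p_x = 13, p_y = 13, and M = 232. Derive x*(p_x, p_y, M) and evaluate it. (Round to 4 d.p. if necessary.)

Perfect substitutes: compare marginal utility per dollar. 7/p_x vs 4/p_y → 0.5385 vs 0.3077.
x gives more utility per dollar, so spend all income on x: x* = M/p_x, y* = 0.
Numerically: x* = 17.8462, y* = 0.

x* = 17.8462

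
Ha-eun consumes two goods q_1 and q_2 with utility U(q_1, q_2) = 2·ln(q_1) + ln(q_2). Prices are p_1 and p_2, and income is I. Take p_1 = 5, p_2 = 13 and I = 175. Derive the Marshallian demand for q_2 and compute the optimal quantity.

q_2* = 4.4872

Tangency: MRS = 2·q_2/q_1 = p_1/p_2.
Rearranging, p_2·q_2 = (1/2)·p_1·q_1. Substituting into the budget gives p_1·q_1·(1 + (1/2)) = I.
Demand: q_1*(p_1,p_2,I) = 2/3·I/p_1 and q_2* = 1/3·I/p_2.
At p_1=5, p_2=13, I=175: q_2* = 1/3·175/13 = 4.4872.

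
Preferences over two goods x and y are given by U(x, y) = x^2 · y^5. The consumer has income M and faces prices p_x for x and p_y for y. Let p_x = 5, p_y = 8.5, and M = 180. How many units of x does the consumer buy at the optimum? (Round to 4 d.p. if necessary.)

x* = 10.2857

Tangency: MRS = (2/5)·y/x = p_x/p_y.
Rearranging, p_y·y = (5/2)·p_x·x. Substituting into the budget gives p_x·x·(1 + (5/2)) = M.
Demand: x*(p_x,p_y,M) = 2/7·M/p_x and y* = 5/7·M/p_y.
At p_x=5, p_y=8.5, M=180: x* = 2/7·180/5 = 10.2857.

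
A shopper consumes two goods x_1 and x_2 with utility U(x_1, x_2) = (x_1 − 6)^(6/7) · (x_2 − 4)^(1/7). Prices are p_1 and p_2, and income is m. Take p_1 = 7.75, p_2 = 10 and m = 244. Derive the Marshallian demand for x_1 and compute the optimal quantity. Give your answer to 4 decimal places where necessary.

Let x_1' = x_1−6, x_2' = x_2−4. MRS = 6·x_2'/x_1' = p_1/p_2.
After buying the subsistence bundle (6, 4), a share 6/7 of the remaining income goes to x_1: x_1* = 6 + 6/7·(m − 6p_1 − 4p_2)/p_1.
Discretionary income = 244 − 6·7.75 − 4·10 = 157.5; x_1* = 6 + 6/7·157.5/7.75 = 23.4194.

x_1* = 23.4194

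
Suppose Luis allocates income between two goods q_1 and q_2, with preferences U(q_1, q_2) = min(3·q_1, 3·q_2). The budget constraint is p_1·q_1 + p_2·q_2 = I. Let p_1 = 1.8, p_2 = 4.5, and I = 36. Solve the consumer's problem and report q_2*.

With perfect complements, no substitution: consume in ratio q_1:q_2 = 3:3.
Budget: p_1·q_1 + p_2·q_1 = I, so (3·p_1 + 3·p_2)·q_1 = 3·I.
Demand: q_1*(p_1,p_2,I) = 3·I/(3·p_1 + 3·p_2), q_2* = 3·I/(3·p_1 + 3·p_2).
Here 3·1.8 + 3·4.5 = 18.9, giving q_2* = 5.7143.

q_2* = 5.7143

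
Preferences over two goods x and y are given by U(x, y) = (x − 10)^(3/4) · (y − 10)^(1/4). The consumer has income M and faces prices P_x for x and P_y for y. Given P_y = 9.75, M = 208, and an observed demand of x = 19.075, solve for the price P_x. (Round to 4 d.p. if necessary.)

P_x = 5

This is Cobb-Douglas in (x−10, y−10): tangency gives 0.75·P_y·(y−10) = 0.25·P_x·(x−10).
After buying the subsistence bundle (10, 10), a share 0.75 of the remaining income goes to x: x* = 10 + 0.75·(M − 10P_x − 10P_y)/P_x.
Set x* = 19.075 in the demand function and solve for P_x: P_x = 5.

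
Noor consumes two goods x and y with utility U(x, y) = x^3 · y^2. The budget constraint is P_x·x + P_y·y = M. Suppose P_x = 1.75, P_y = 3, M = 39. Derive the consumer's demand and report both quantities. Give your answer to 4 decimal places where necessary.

x* = 13.3714, y* = 5.2

At P_x=1.75, P_y=3, M=39: x* = 0.6·39/1.75 = 13.3714, y* = 5.2.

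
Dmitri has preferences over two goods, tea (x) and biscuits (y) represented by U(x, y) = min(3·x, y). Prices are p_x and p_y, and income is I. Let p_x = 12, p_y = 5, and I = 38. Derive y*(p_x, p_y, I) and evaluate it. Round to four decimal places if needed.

y* = 4.2222

With perfect complements, no substitution: consume in ratio x:y = 1:3.
Budget: p_x·x + p_y·3·x = I, so (p_x + 3·p_y)·x = I.
Demand: x*(p_x,p_y,I) = I/(p_x + 3·p_y), y* = 3·I/(p_x + 3·p_y).
Here 12 + 3·5 = 27, giving y* = 4.2222.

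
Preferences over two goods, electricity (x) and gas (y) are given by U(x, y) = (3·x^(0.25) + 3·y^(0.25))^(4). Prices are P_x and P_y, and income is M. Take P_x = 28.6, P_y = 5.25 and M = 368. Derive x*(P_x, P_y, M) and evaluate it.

x* = 4.6628

Substitute y = (y/x)·x into the budget: x* = M/(P_x + P_y·(y/x)).
Numerically y/x = 9.585372, so x* = 368/(28.6 + 5.25·9.585372) = 4.6628.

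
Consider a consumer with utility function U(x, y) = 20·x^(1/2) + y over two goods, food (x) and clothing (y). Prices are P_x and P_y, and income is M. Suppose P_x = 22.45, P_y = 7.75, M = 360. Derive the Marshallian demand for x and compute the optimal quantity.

Set MRS = P_x/P_y: 10·x^(−1/2) = P_x/P_y.
Thus x* = (10·P_y/P_x)² — independent of M — with the rest of income spent on y.
Plugging in: x* = (10·7.75/22.45)² = 11.9171.

x* = 11.9171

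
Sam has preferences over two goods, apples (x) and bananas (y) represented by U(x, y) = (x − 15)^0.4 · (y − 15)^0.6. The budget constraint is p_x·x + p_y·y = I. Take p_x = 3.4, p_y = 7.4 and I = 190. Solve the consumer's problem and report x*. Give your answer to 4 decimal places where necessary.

x* = 18.2941

This is Cobb-Douglas in (x−15, y−15): tangency gives 0.4·p_y·(y−15) = 0.6·p_x·(x−15).
Substituting into the budget: x* = 15 + 0.4·(I − 15·p_x − 15·p_y)/p_x, and y* = 15 + 0.6·(…)/p_y.
Discretionary income = 190 − 15·3.4 − 15·7.4 = 28; x* = 15 + 0.4·28/3.4 = 18.2941.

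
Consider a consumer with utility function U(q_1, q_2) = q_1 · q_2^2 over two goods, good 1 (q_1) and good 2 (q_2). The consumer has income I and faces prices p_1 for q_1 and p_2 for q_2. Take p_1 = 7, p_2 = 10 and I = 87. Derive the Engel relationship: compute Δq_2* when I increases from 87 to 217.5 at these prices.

Tangency: MRS = (1/2)·q_2/q_1 = p_1/p_2.
Rearranging, p_2·q_2 = 2·p_1·q_1. Substituting into the budget gives p_1·q_1·(1 + 2) = I.
Demand: q_1*(p_1,p_2,I) = 1/3·I/p_1 and q_2* = 2/3·I/p_2.
At p_1=7, p_2=10, I=87: q_2* = 2/3·87/10 = 5.8.
At I' = 217.5: q_2* = 14.5. Change: 14.5 − 5.8 = 8.7.

Δq_2* = 8.7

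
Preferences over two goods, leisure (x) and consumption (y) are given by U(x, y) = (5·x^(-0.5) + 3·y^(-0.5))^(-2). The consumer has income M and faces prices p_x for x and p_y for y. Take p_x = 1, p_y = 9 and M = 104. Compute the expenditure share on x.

share on x = 0.4033

From the CES first-order condition, (5/3)·(y/x)^(1.5) = p_x/p_y.
Solve for the ratio: y/x = [(3/5)·p_x/p_y]^(2/3).
With the ratio pinned down, the budget gives x* = M/(p_x + p_y·(y/x)) and y* = (y/x)·x*.
Numerically y/x = 0.164414, so x* = 104/(1 + 9·0.164414) = 41.9401 and y* = 0.164414·41.9401 = 6.8955.
Expenditure on x: 1·41.9401 = 41.9401; share = 0.4033.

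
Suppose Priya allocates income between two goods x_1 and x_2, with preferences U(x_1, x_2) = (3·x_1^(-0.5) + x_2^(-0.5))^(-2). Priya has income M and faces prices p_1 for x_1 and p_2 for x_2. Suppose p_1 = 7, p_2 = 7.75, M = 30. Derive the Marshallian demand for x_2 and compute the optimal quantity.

With the ratio pinned down, the budget gives x_1* = M/(p_1 + p_2·(x_2/x_1)) and x_2* = (x_2/x_1)·x_1*.
Numerically x_2/x_1 = 0.449211, so x_1* = 30/(7 + 7.75·0.449211) = 2.8622 and x_2* = 0.449211·2.8622 = 1.2857.

x_2* = 1.2857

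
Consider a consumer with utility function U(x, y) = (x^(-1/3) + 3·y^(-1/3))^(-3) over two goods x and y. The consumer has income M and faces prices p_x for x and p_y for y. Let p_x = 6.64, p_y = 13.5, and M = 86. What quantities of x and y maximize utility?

MRS = MU_x/MU_y = (1/3)·(y/x)^(4/3). Set equal to p_x/p_y.
Hence y/x = (3·p_x/p_y)^(1/(4/3)), i.e. raised to the 0.75 power.
Substitute y = (y/x)·x into the budget: x* = M/(p_x + p_y·(y/x)).
Numerically y/x = 1.338803, so x* = 86/(6.64 + 13.5·1.338803) = 3.4798 and y* = 1.338803·3.4798 = 4.6588.

x* = 3.4798, y* = 4.6588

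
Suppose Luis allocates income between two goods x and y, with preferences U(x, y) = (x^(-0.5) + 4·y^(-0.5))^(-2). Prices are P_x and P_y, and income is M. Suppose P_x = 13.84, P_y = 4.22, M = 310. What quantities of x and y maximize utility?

x* = 8.3081, y* = 46.2123

MRS = MU_x/MU_y = (1/4)·(y/x)^(1.5). Set equal to P_x/P_y.
Hence y/x = (4·P_x/P_y)^(1/(1.5)), i.e. raised to the 2/3 power.
With the ratio pinned down, the budget gives x* = M/(P_x + P_y·(y/x)) and y* = (y/x)·x*.
Numerically y/x = 5.562317, so x* = 310/(13.84 + 4.22·5.562317) = 8.3081 and y* = 5.562317·8.3081 = 46.2123.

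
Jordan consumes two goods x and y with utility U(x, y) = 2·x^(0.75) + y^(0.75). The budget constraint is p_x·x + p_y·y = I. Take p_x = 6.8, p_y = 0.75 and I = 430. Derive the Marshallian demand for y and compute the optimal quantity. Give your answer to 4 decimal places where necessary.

y* = 561.2841

From the CES first-order condition, 2·(y/x)^(0.25) = p_x/p_y.
Solve for the ratio: y/x = [(1/2)·p_x/p_y]^(4).
With the ratio pinned down, the budget gives x* = I/(p_x + p_y·(y/x)) and y* = (y/x)·x*.
Numerically y/x = 422.348168, so x* = 430/(6.8 + 0.75·422.348168) = 1.329 and y* = 422.348168·1.329 = 561.2841.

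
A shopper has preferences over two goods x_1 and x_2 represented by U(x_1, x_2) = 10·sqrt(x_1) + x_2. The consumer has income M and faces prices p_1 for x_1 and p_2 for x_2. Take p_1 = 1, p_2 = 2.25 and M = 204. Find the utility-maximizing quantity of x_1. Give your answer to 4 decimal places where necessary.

x_1* = 126.5625

Utility is quasi-linear in x_2; the FOC for x_1 is 5/√x_1 = p_1/p_2.
Solve: √x_1 = 5·p_2/p_1, so x_1*(p_1,p_2) = (5·p_2/p_1)², and x_2* = (M − p_1·x_1*)/p_2.
Plugging in: x_1* = (5·2.25/1)² = 126.5625.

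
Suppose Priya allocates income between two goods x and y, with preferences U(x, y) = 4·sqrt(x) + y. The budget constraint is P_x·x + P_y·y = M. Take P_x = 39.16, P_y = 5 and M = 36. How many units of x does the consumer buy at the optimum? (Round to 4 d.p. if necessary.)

Set MRS = P_x/P_y: 2·x^(−1/2) = P_x/P_y.
Thus x* = (2·P_y/P_x)² — independent of M — with the rest of income spent on y.
Plugging in: x* = (2·5/39.16)² = 0.0652.

x* = 0.0652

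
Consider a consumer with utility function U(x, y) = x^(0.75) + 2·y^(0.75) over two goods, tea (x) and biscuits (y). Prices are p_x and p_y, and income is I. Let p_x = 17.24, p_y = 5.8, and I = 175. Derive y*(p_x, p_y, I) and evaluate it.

Substitute y = (y/x)·x into the budget: x* = I/(p_x + p_y·(y/x)).
Numerically y/x = 1248.984516, so x* = 175/(17.24 + 5.8·1248.984516) = 0.0241 and y* = 1248.984516·0.0241 = 30.1008.

y* = 30.1008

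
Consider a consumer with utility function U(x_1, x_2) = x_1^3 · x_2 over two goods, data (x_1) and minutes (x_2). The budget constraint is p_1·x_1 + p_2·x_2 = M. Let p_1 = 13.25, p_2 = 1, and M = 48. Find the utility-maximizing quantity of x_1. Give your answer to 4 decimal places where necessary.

x_1* = 2.717

Tangency: MRS = 3·x_2/x_1 = p_1/p_2.
Rearranging, p_2·x_2 = (1/3)·p_1·x_1. Substituting into the budget gives p_1·x_1·(1 + (1/3)) = M.
Demand: x_1*(p_1,p_2,M) = 0.75·M/p_1 and x_2* = 0.25·M/p_2.
At p_1=13.25, p_2=1, M=48: x_1* = 0.75·48/13.25 = 2.717.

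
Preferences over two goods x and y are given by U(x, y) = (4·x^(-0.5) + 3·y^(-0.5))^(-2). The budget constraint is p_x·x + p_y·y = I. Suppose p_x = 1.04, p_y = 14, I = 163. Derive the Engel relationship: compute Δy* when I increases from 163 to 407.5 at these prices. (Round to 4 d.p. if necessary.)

Δy* = 11.5715

From the CES first-order condition, (4/3)·(y/x)^(1.5) = p_x/p_y.
Solve for the ratio: y/x = [(3/4)·p_x/p_y]^(2/3).
Substitute y = (y/x)·x into the budget: x* = I/(p_x + p_y·(y/x)).
Numerically y/x = 0.145874, so x* = 163/(1.04 + 14·0.145874) = 52.8837 and y* = 0.145874·52.8837 = 7.7144.
At I' = 407.5: y* = 19.2859. Change: 19.2859 − 7.7144 = 11.5715.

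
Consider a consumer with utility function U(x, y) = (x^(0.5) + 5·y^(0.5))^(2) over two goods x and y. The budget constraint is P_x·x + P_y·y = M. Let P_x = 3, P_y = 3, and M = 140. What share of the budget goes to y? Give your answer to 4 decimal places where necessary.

With the ratio pinned down, the budget gives x* = M/(P_x + P_y·(y/x)) and y* = (y/x)·x*.
Numerically y/x = 25, so x* = 140/(3 + 3·25) = 1.7949 and y* = 25·1.7949 = 44.8718.
Expenditure on y: 3·44.8718 = 134.6154; share = 0.9615.

share on y = 0.9615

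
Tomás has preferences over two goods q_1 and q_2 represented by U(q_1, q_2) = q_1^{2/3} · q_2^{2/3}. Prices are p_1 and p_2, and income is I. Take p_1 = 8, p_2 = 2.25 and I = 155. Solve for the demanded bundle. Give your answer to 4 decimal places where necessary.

q_1* = 9.6875, q_2* = 34.4444

Demand: q_1*(p_1,p_2,I) = 0.5·I/p_1 and q_2* = 0.5·I/p_2.
At p_1=8, p_2=2.25, I=155: q_1* = 0.5·155/8 = 9.6875, q_2* = 34.4444.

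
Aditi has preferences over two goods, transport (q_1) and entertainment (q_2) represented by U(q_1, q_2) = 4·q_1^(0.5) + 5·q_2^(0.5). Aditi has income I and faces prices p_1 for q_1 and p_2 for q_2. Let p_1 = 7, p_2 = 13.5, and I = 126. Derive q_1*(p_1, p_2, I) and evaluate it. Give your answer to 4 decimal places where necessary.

From the CES first-order condition, (4/5)·(q_2/q_1)^(0.5) = p_1/p_2.
Solve for the ratio: q_2/q_1 = [(5/4)·p_1/p_2]^(2).
Substitute q_2 = (q_2/q_1)·q_1 into the budget: q_1* = I/(p_1 + p_2·(q_2/q_1)).
Numerically q_2/q_1 = 0.420096, so q_1* = 126/(7 + 13.5·0.420096) = 9.9437.

q_1* = 9.9437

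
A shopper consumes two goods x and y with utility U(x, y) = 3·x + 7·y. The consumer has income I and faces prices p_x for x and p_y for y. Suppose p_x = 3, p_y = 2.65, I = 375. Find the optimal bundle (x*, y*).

x* = 0, y* = 141.5094

Perfect substitutes: compare marginal utility per dollar. 3/p_x vs 7/p_y → 1 vs 2.6415.
y gives more utility per dollar, so spend all income on y: y* = I/p_y, x* = 0.
Numerically: x* = 0, y* = 141.5094.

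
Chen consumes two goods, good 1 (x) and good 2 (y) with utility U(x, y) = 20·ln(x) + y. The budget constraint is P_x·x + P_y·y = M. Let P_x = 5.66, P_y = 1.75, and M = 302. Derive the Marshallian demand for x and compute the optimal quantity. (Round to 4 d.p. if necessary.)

Set MRS = P_x/P_y: (20/x)/1 = P_x/P_y.
So x*(P_x,P_y) = 20·P_y/P_x, independent of income; and y* = (M − 20·P_y)/P_y.
At the given prices: x* = 20·1.75/5.66 = 6.1837.

x* = 6.1837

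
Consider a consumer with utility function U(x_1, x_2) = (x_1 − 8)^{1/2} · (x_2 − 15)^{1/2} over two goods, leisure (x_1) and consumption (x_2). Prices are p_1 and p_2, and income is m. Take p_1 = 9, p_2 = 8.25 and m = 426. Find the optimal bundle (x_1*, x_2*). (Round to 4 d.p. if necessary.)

x_1* = 20.7917, x_2* = 28.9545

Let x_1' = x_1−8, x_2' = x_2−15. MRS = x_2'/x_1' = p_1/p_2.
After buying the subsistence bundle (8, 15), a share 0.5 of the remaining income goes to x_1: x_1* = 8 + 0.5·(m − 8p_1 − 15p_2)/p_1.
Discretionary income = 426 − 8·9 − 15·8.25 = 230.25; x_1* = 8 + 0.5·230.25/9 = 20.7917; x_2* = 15 + 0.5·230.25/8.25 = 28.9545.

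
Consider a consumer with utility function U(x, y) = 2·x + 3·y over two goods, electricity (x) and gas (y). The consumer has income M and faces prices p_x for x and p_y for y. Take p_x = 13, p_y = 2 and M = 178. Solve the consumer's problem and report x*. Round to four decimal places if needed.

x* = 0

Perfect substitutes: compare marginal utility per dollar. 2/p_x vs 3/p_y → 0.1538 vs 1.5.
y gives more utility per dollar, so spend all income on y: y* = M/p_y, x* = 0.
Numerically: x* = 0, y* = 89.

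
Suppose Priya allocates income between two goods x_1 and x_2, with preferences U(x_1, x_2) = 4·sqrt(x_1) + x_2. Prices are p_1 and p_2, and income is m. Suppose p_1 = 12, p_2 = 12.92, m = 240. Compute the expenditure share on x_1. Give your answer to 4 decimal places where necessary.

share on x_1 = 0.2318

Set MRS = p_1/p_2: 2·x_1^(−1/2) = p_1/p_2.
Solve: √x_1 = 2·p_2/p_1, so x_1*(p_1,p_2) = (2·p_2/p_1)², and x_2* = (m − p_1·x_1*)/p_2.
Plugging in: x_1* = (2·12.92/12)² = 4.6368, x_2* = 14.2692.
Expenditure on x_1: 12·4.6368 = 55.6421; share = 0.2318.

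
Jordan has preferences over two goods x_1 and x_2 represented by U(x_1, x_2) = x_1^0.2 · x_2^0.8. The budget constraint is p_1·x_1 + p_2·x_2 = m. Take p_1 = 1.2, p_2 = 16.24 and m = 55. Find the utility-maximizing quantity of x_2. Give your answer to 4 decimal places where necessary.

The MRS is (1/4)·x_2/x_1. Set MRS = p_1/p_2.
Rearranging, p_2·x_2 = 4·p_1·x_1. Substituting into the budget gives p_1·x_1·(1 + 4) = m.
Demand: x_1*(p_1,p_2,m) = 0.2·m/p_1 and x_2* = 0.8·m/p_2.
At p_1=1.2, p_2=16.24, m=55: x_2* = 0.8·55/16.24 = 2.7094.

x_2* = 2.7094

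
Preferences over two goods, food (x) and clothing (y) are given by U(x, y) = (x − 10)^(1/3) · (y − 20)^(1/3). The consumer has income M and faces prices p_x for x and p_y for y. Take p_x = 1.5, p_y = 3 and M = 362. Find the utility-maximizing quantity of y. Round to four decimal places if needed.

This is Cobb-Douglas in (x−10, y−20): tangency gives 1/3·p_y·(y−20) = 1/3·p_x·(x−10).
Substituting into the budget: x* = 10 + 0.5·(M − 10·p_x − 20·p_y)/p_x, and y* = 20 + 0.5·(…)/p_y.
Discretionary income = 362 − 10·1.5 − 20·3 = 287; y* = 20 + 0.5·287/3 = 67.8333.

y* = 67.8333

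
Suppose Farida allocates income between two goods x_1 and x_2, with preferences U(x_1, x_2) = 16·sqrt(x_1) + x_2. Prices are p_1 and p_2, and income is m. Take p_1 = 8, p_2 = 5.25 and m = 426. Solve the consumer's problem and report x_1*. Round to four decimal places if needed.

Set MRS = p_1/p_2: 8·x_1^(−1/2) = p_1/p_2.
Solve: √x_1 = 8·p_2/p_1, so x_1*(p_1,p_2) = (8·p_2/p_1)², and x_2* = (m − p_1·x_1*)/p_2.
Plugging in: x_1* = (8·5.25/8)² = 27.5625.

x_1* = 27.5625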